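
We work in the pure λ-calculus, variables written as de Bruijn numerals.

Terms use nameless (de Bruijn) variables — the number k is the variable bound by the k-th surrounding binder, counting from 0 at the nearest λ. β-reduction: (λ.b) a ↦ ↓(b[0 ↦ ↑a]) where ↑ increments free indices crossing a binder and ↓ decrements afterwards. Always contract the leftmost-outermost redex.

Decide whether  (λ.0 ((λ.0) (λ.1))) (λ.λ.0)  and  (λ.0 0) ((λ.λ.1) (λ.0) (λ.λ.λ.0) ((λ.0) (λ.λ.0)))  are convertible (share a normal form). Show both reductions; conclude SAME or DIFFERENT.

Answer: SAME — A ⇓ λ.0, B ⇓ λ.0

Derivation:
Term A:
  start: (λ.0 ((λ.0) (λ.1))) (λ.λ.0)
  [1] (λ.λ.0) ((λ.0) (λ.λ.λ.0))
  [2] λ.0

Term B:
  start: (λ.0 0) ((λ.λ.1) (λ.0) (λ.λ.λ.0) ((λ.0) (λ.λ.0)))
  [1] (λ.λ.1) (λ.0) (λ.λ.λ.0) ((λ.0) (λ.λ.0)) ((λ.λ.1) (λ.0) (λ.λ.λ.0) ((λ.0) (λ.λ.0)))
  [2] (λ.λ.0) (λ.λ.λ.0) ((λ.0) (λ.λ.0)) ((λ.λ.1) (λ.0) (λ.λ.λ.0) ((λ.0) (λ.λ.0)))
  [3] (λ.0) ((λ.0) (λ.λ.0)) ((λ.λ.1) (λ.0) (λ.λ.λ.0) ((λ.0) (λ.λ.0)))
  [4] (λ.0) (λ.λ.0) ((λ.λ.1) (λ.0) (λ.λ.λ.0) ((λ.0) (λ.λ.0)))
  [5] (λ.λ.0) ((λ.λ.1) (λ.0) (λ.λ.λ.0) ((λ.0) (λ.λ.0)))
  [6] λ.0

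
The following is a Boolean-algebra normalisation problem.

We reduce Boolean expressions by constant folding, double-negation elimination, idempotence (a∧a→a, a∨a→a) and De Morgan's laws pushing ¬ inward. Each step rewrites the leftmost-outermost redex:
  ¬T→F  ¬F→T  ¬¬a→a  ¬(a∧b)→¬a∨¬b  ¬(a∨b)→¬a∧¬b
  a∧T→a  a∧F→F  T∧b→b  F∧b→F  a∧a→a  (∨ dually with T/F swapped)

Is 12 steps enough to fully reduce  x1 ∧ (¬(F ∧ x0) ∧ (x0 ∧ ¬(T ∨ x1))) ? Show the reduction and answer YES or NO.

  start: x1 ∧ (¬(F ∧ x0) ∧ (x0 ∧ ¬(T ∨ x1)))
  [1] x1 ∧ ((¬F ∨ ¬x0) ∧ (x0 ∧ ¬(T ∨ x1)))
  [2] x1 ∧ ((T ∨ ¬x0) ∧ (x0 ∧ ¬(T ∨ x1)))
  [3] x1 ∧ (T ∧ (x0 ∧ ¬(T ∨ x1)))
  [4] x1 ∧ (x0 ∧ ¬(T ∨ x1))
  [5] x1 ∧ (x0 ∧ (¬T ∧ ¬x1))
  [6] x1 ∧ (x0 ∧ (F ∧ ¬x1))
  [7] x1 ∧ (x0 ∧ F)
  [8] x1 ∧ F
  [9] F

Answer: YES — reaches normal form F in 9 ≤ 12 steps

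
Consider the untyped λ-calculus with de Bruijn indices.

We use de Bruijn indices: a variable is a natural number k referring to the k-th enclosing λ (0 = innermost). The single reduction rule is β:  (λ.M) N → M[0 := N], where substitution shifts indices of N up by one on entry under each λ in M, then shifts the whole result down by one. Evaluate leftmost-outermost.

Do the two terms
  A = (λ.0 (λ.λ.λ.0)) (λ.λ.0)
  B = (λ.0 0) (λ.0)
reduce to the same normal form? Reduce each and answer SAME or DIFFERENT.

Answer: SAME — A ⇓ λ.0, B ⇓ λ.0

Derivation:
Term A:
  start: (λ.0 (λ.λ.λ.0)) (λ.λ.0)
  step 1: (λ.λ.0) (λ.λ.λ.0)
  step 2: λ.0

Term B:
  start: (λ.0 0) (λ.0)
  step 1: (λ.0) (λ.0)
  step 2: λ.0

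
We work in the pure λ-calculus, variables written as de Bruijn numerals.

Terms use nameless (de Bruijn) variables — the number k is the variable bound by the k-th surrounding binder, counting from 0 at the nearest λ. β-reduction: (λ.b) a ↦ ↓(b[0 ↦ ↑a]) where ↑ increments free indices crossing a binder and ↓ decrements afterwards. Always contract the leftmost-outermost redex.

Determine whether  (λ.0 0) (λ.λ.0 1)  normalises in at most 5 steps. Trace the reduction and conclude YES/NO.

  start: (λ.0 0) (λ.λ.0 1)
  [1] (λ.λ.0 1) (λ.λ.0 1)
  [2] λ.0 (λ.λ.0 1)

Answer: YES — reaches normal form λ.0 (λ.λ.0 1) in 2 ≤ 5 steps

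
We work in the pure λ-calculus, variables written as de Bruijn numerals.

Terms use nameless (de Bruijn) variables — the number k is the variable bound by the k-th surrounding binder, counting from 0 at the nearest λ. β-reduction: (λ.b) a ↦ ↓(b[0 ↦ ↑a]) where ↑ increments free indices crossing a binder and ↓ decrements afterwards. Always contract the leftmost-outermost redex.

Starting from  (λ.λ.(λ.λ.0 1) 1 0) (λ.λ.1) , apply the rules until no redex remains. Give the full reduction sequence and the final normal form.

  start: (λ.λ.(λ.λ.0 1) 1 0) (λ.λ.1)
  [1] λ.(λ.λ.0 1) (λ.λ.1) 0
  [2] λ.(λ.0 (λ.λ.1)) 0
  [3] λ.0 (λ.λ.1)

Answer: normal form = λ.0 (λ.λ.1)  (in 3 steps)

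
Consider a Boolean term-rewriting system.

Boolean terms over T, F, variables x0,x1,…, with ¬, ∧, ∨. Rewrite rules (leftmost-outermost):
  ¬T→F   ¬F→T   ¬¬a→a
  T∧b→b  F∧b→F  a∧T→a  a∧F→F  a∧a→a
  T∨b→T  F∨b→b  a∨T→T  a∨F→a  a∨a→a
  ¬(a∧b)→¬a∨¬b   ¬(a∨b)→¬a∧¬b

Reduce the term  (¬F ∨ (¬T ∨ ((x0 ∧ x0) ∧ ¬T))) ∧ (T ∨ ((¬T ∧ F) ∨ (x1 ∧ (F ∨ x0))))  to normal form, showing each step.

Answer: normal form = T  (in 4 steps)

Working:
  start: (¬F ∨ (¬T ∨ ((x0 ∧ x0) ∧ ¬T))) ∧ (T ∨ ((¬T ∧ F) ∨ (x1 ∧ (F ∨ x0))))
  →1  (T ∨ (¬T ∨ ((x0 ∧ x0) ∧ ¬T))) ∧ (T ∨ ((¬T ∧ F) ∨ (x1 ∧ (F ∨ x0))))
  →2  T ∧ (T ∨ ((¬T ∧ F) ∨ (x1 ∧ (F ∨ x0))))
  →3  T ∨ ((¬T ∧ F) ∨ (x1 ∧ (F ∨ x0)))
  →4  T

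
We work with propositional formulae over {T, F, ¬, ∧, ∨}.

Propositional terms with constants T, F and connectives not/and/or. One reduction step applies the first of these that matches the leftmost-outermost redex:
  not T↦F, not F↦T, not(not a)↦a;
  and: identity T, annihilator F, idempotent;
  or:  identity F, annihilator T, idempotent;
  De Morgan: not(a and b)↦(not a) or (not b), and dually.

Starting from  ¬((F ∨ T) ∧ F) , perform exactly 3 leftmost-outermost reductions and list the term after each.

  start: ¬((F ∨ T) ∧ F)
  step 1: ¬(F ∨ T) ∨ ¬F
  step 2: (¬F ∧ ¬T) ∨ ¬F
  step 3: (T ∧ ¬T) ∨ ¬F

Answer: after 3 steps: (T ∧ ¬T) ∨ ¬F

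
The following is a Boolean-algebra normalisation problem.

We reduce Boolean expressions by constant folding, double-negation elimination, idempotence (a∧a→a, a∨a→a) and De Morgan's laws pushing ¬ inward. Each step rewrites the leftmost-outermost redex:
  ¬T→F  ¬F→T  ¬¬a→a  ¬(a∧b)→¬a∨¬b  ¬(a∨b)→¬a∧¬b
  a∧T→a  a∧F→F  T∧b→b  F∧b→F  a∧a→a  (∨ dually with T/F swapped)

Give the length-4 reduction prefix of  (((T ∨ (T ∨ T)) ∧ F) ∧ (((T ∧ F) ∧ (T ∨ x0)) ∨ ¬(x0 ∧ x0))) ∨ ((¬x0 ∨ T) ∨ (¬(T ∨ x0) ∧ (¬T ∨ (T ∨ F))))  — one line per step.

Answer: after 4 steps: T ∨ (¬(T ∨ x0) ∧ (¬T ∨ (T ∨ F)))

Derivation:
  start: (((T ∨ (T ∨ T)) ∧ F) ∧ (((T ∧ F) ∧ (T ∨ x0)) ∨ ¬(x0 ∧ x0))) ∨ ((¬x0 ∨ T) ∨ (¬(T ∨ x0) ∧ (¬T ∨ (T ∨ F))))
  step 1: (F ∧ (((T ∧ F) ∧ (T ∨ x0)) ∨ ¬(x0 ∧ x0))) ∨ ((¬x0 ∨ T) ∨ (¬(T ∨ x0) ∧ (¬T ∨ (T ∨ F))))
  step 2: F ∨ ((¬x0 ∨ T) ∨ (¬(T ∨ x0) ∧ (¬T ∨ (T ∨ F))))
  step 3: (¬x0 ∨ T) ∨ (¬(T ∨ x0) ∧ (¬T ∨ (T ∨ F)))
  step 4: T ∨ (¬(T ∨ x0) ∧ (¬T ∨ (T ∨ F)))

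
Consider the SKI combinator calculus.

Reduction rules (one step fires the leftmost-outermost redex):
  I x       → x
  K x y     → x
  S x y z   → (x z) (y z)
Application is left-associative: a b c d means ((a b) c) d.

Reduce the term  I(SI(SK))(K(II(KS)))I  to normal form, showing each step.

  start: I(SI(SK))(K(II(KS)))I
  step 1: SI(SK)(K(II(KS)))I
  step 2: I(K(II(KS)))(SK(K(II(KS))))I
  step 3: K(II(KS))(SK(K(II(KS))))I
  step 4: II(KS)I
  step 5: I(KS)I
  step 6: KSI
  step 7: S

Answer: normal form = S  (in 7 steps)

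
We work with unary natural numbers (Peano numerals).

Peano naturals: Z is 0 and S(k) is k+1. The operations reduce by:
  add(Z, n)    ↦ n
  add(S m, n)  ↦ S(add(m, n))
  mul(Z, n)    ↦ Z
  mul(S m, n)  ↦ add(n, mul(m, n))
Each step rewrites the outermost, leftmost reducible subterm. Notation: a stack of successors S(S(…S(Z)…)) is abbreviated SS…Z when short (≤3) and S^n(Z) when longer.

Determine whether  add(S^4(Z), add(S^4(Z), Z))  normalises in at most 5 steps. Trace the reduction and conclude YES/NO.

  start: add(S^4(Z), add(S^4(Z), Z))
  →1  S(add(SSSZ, add(S^4(Z), Z)))
  →2  S(S(add(SSZ, add(S^4(Z), Z))))
  →3  S(S(S(add(SZ, add(S^4(Z), Z)))))
  →4  S(S(S(S(add(Z, add(S^4(Z), Z))))))
  →5  S(S(S(S(add(S^4(Z), Z)))))

Answer: NO — after 5 steps the term is S(S(S(S(add(S^4(Z), Z))))), not yet normal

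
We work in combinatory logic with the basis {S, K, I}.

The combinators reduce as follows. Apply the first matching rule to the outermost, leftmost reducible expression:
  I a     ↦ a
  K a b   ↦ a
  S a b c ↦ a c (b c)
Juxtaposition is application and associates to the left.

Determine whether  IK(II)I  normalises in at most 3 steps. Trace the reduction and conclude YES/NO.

  start: IK(II)I
  →1  K(II)I
  →2  II
  →3  I

Answer: YES — reaches normal form I in 3 ≤ 3 steps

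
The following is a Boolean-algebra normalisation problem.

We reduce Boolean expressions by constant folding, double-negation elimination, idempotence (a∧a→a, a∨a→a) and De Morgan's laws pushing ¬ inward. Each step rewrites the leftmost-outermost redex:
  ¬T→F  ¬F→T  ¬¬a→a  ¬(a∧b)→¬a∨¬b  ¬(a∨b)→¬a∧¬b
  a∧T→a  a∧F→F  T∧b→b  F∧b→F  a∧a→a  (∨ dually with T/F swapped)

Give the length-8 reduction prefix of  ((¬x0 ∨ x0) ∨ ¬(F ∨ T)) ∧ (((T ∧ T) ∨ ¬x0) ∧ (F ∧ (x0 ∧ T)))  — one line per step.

Answer: after 8 steps: (¬x0 ∨ x0) ∧ (F ∧ (x0 ∧ T))

Working:
  start: ((¬x0 ∨ x0) ∨ ¬(F ∨ T)) ∧ (((T ∧ T) ∨ ¬x0) ∧ (F ∧ (x0 ∧ T)))
  step 1: ((¬x0 ∨ x0) ∨ (¬F ∧ ¬T)) ∧ (((T ∧ T) ∨ ¬x0) ∧ (F ∧ (x0 ∧ T)))
  step 2: ((¬x0 ∨ x0) ∨ (T ∧ ¬T)) ∧ (((T ∧ T) ∨ ¬x0) ∧ (F ∧ (x0 ∧ T)))
  step 3: ((¬x0 ∨ x0) ∨ ¬T) ∧ (((T ∧ T) ∨ ¬x0) ∧ (F ∧ (x0 ∧ T)))
  step 4: ((¬x0 ∨ x0) ∨ F) ∧ (((T ∧ T) ∨ ¬x0) ∧ (F ∧ (x0 ∧ T)))
  step 5: (¬x0 ∨ x0) ∧ (((T ∧ T) ∨ ¬x0) ∧ (F ∧ (x0 ∧ T)))
  step 6: (¬x0 ∨ x0) ∧ ((T ∨ ¬x0) ∧ (F ∧ (x0 ∧ T)))
  step 7: (¬x0 ∨ x0) ∧ (T ∧ (F ∧ (x0 ∧ T)))
  step 8: (¬x0 ∨ x0) ∧ (F ∧ (x0 ∧ T))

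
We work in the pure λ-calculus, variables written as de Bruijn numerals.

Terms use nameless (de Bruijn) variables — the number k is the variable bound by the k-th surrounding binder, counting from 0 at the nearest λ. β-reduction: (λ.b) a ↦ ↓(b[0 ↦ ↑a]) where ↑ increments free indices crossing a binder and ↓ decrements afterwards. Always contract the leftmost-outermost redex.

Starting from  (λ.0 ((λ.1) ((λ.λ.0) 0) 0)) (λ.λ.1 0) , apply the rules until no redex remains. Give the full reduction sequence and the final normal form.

  start: (λ.0 ((λ.1) ((λ.λ.0) 0) 0)) (λ.λ.1 0)
  step 1: (λ.λ.1 0) ((λ.λ.λ.1 0) ((λ.λ.0) (λ.λ.1 0)) (λ.λ.1 0))
  step 2: λ.(λ.λ.λ.1 0) ((λ.λ.0) (λ.λ.1 0)) (λ.λ.1 0) 0
  step 3: λ.(λ.λ.1 0) (λ.λ.1 0) 0
  step 4: λ.(λ.(λ.λ.1 0) 0) 0
  step 5: λ.(λ.λ.1 0) 0
  step 6: λ.λ.1 0

Answer: normal form = λ.λ.1 0  (in 6 steps)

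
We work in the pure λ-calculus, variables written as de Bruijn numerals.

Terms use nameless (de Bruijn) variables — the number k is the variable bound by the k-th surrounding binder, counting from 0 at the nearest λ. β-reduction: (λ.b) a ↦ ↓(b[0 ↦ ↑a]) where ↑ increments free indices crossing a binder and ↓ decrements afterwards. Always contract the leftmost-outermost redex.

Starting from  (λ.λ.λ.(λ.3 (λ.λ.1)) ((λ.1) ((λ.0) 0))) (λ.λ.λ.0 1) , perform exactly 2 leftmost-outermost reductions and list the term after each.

  start: (λ.λ.λ.(λ.3 (λ.λ.1)) ((λ.1) ((λ.0) 0))) (λ.λ.λ.0 1)
  step 1: λ.λ.(λ.(λ.λ.λ.0 1) (λ.λ.1)) ((λ.1) ((λ.0) 0))
  step 2: λ.λ.(λ.λ.λ.0 1) (λ.λ.1)

Answer: after 2 steps: λ.λ.(λ.λ.λ.0 1) (λ.λ.1)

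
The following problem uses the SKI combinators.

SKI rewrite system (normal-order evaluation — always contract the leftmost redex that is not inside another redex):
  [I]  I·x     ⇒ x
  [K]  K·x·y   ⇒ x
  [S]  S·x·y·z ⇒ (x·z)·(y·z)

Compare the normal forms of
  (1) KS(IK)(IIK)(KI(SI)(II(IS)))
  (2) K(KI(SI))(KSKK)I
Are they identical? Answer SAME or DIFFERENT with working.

Term A:
  start: KS(IK)(IIK)(KI(SI)(II(IS)))
  step 1: S(IIK)(KI(SI)(II(IS)))
  step 2: S(IK)(KI(SI)(II(IS)))
  step 3: SK(KI(SI)(II(IS)))
  step 4: SK(I(II(IS)))
  step 5: SK(II(IS))
  step 6: SK(I(IS))
  step 7: SK(IS)
  step 8: SKS

Term B:
  start: K(KI(SI))(KSKK)I
  step 1: KI(SI)I
  step 2: II
  step 3: I

Answer: DIFFERENT — A ⇓ SKS, B ⇓ I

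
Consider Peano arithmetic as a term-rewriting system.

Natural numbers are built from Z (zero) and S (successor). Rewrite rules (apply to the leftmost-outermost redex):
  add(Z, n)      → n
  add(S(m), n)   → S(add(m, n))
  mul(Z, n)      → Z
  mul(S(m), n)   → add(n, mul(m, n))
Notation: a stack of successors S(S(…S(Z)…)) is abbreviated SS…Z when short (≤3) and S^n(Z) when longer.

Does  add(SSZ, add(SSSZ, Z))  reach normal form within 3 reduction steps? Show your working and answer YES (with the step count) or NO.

Answer: NO — after 3 steps the term is S(S(add(SSSZ, Z))), not yet normal

Reduction:
  start: add(SSZ, add(SSSZ, Z))
  →1  S(add(SZ, add(SSSZ, Z)))
  →2  S(S(add(Z, add(SSSZ, Z))))
  →3  S(S(add(SSSZ, Z)))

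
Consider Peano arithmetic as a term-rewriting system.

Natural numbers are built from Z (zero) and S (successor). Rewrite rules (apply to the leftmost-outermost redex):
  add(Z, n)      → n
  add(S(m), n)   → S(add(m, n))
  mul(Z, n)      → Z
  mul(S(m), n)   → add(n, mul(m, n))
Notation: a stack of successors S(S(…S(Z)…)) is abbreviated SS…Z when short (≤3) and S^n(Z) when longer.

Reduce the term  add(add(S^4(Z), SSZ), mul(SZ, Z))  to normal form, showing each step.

Answer: normal form = S^6(Z)  (in 15 steps)

Reduction:
  start: add(add(S^4(Z), SSZ), mul(SZ, Z))
  →1  add(S(add(SSSZ, SSZ)), mul(SZ, Z))
  →2  S(add(add(SSSZ, SSZ), mul(SZ, Z)))
  →3  S(add(S(add(SSZ, SSZ)), mul(SZ, Z)))
  →4  S(S(add(add(SSZ, SSZ), mul(SZ, Z))))
  →5  S(S(add(S(add(SZ, SSZ)), mul(SZ, Z))))
  →6  S(S(S(add(add(SZ, SSZ), mul(SZ, Z)))))
  →7  S(S(S(add(S(add(Z, SSZ)), mul(SZ, Z)))))
  →8  S(S(S(S(add(add(Z, SSZ), mul(SZ, Z))))))
  →9  S(S(S(S(add(SSZ, mul(SZ, Z))))))
  →10  S(S(S(S(S(add(SZ, mul(SZ, Z)))))))
  →11  S(S(S(S(S(S(add(Z, mul(SZ, Z))))))))
  →12  S(S(S(S(S(S(mul(SZ, Z)))))))
  →13  S(S(S(S(S(S(add(Z, mul(Z, Z))))))))
  →14  S(S(S(S(S(S(mul(Z, Z)))))))
  →15  S^6(Z)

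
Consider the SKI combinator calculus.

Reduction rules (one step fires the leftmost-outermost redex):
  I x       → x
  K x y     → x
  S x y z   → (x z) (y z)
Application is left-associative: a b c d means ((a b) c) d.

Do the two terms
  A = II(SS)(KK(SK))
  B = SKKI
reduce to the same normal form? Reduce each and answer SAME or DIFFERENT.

Answer: DIFFERENT — A ⇓ SSK, B ⇓ I

Working:
Term A:
  start: II(SS)(KK(SK))
  →1  I(SS)(KK(SK))
  →2  SS(KK(SK))
  →3  SSK

Term B:
  start: SKKI
  →1  KI(KI)
  →2  I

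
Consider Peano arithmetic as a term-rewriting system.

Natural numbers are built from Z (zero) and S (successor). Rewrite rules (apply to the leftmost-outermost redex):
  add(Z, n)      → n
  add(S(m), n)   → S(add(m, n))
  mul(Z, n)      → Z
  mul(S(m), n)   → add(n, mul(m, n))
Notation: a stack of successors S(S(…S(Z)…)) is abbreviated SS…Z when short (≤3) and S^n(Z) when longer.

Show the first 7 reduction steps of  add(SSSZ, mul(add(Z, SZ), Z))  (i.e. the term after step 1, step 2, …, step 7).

  start: add(SSSZ, mul(add(Z, SZ), Z))
  →1  S(add(SSZ, mul(add(Z, SZ), Z)))
  →2  S(S(add(SZ, mul(add(Z, SZ), Z))))
  →3  S(S(S(add(Z, mul(add(Z, SZ), Z)))))
  →4  S(S(S(mul(add(Z, SZ), Z))))
  →5  S(S(S(mul(SZ, Z))))
  →6  S(S(S(add(Z, mul(Z, Z)))))
  →7  S(S(S(mul(Z, Z))))

Answer: after 7 steps: S(S(S(mul(Z, Z))))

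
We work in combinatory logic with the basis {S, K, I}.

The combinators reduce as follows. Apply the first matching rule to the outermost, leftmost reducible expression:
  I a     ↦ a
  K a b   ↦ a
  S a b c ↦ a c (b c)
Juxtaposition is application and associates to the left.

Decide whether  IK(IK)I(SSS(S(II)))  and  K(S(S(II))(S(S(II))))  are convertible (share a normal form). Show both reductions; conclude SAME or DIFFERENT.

Answer: SAME — A ⇓ K(S(SI)(S(SI))), B ⇓ K(S(SI)(S(SI)))

Reduction:
Term A:
  start: IK(IK)I(SSS(S(II)))
  step 1: K(IK)I(SSS(S(II)))
  step 2: IK(SSS(S(II)))
  step 3: K(SSS(S(II)))
  step 4: K(S(S(II))(S(S(II))))
  step 5: K(S(SI)(S(S(II))))
  step 6: K(S(SI)(S(SI)))

Term B:
  start: K(S(S(II))(S(S(II))))
  step 1: K(S(SI)(S(S(II))))
  step 2: K(S(SI)(S(SI)))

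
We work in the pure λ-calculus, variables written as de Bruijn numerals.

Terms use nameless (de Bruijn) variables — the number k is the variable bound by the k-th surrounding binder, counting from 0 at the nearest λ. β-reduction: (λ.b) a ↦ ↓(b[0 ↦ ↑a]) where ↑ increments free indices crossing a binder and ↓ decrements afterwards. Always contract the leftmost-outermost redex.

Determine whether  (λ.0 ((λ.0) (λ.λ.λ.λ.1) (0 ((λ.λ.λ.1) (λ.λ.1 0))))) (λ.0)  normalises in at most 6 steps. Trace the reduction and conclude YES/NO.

  start: (λ.0 ((λ.0) (λ.λ.λ.λ.1) (0 ((λ.λ.λ.1) (λ.λ.1 0))))) (λ.0)
  step 1: (λ.0) ((λ.0) (λ.λ.λ.λ.1) ((λ.0) ((λ.λ.λ.1) (λ.λ.1 0))))
  step 2: (λ.0) (λ.λ.λ.λ.1) ((λ.0) ((λ.λ.λ.1) (λ.λ.1 0)))
  step 3: (λ.λ.λ.λ.1) ((λ.0) ((λ.λ.λ.1) (λ.λ.1 0)))
  step 4: λ.λ.λ.1

Answer: YES — reaches normal form λ.λ.λ.1 in 4 ≤ 6 steps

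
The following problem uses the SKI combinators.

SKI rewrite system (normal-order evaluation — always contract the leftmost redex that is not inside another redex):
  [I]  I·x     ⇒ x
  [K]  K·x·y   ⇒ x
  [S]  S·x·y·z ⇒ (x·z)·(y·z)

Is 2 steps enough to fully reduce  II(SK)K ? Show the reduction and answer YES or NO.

  start: II(SK)K
  [1] I(SK)K
  [2] SKK

Answer: YES — reaches normal form SKK in 2 ≤ 2 steps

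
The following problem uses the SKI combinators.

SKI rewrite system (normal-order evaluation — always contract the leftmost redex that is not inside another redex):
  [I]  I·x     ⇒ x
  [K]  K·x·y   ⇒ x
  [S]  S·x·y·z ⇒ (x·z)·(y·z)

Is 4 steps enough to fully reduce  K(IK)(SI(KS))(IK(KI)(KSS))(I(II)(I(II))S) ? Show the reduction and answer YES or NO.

Answer: NO — after 4 steps the term is K(KI)(KSS), not yet normal

Derivation:
  start: K(IK)(SI(KS))(IK(KI)(KSS))(I(II)(I(II))S)
  →1  IK(IK(KI)(KSS))(I(II)(I(II))S)
  →2  K(IK(KI)(KSS))(I(II)(I(II))S)
  →3  IK(KI)(KSS)
  →4  K(KI)(KSS)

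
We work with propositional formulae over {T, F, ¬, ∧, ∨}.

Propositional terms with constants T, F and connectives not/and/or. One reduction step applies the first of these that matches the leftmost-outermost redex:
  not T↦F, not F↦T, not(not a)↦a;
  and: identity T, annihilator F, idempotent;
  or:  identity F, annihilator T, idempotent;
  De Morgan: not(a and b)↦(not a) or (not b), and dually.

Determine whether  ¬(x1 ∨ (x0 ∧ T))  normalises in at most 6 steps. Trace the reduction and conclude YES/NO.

Answer: YES — reaches normal form ¬x1 ∧ ¬x0 in 4 ≤ 6 steps

Working:
  start: ¬(x1 ∨ (x0 ∧ T))
  →1  ¬x1 ∧ ¬(x0 ∧ T)
  →2  ¬x1 ∧ (¬x0 ∨ ¬T)
  →3  ¬x1 ∧ (¬x0 ∨ F)
  →4  ¬x1 ∧ ¬x0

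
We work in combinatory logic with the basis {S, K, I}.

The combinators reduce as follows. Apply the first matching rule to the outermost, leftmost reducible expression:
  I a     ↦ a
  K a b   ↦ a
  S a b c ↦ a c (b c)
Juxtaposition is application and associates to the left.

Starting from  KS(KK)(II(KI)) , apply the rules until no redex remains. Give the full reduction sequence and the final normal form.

Answer: normal form = S(KI)  (in 3 steps)

Derivation:
  start: KS(KK)(II(KI))
  [1] S(II(KI))
  [2] S(I(KI))
  [3] S(KI)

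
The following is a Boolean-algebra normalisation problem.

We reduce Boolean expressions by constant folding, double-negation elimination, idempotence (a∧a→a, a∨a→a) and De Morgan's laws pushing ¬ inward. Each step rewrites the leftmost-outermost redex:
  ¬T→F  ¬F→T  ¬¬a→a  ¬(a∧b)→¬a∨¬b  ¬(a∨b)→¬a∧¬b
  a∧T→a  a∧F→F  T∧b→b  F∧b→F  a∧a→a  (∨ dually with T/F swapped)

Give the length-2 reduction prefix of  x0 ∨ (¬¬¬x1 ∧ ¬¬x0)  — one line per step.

Answer: after 2 steps: x0 ∨ (¬x1 ∧ x0)

Derivation:
  start: x0 ∨ (¬¬¬x1 ∧ ¬¬x0)
  step 1: x0 ∨ (¬x1 ∧ ¬¬x0)
  step 2: x0 ∨ (¬x1 ∧ x0)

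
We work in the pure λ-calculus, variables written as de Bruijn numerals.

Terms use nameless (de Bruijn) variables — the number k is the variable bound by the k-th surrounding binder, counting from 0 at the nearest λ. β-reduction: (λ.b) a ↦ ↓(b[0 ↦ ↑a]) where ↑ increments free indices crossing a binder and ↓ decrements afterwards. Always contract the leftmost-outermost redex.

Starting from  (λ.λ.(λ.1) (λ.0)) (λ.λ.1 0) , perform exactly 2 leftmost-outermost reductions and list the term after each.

  start: (λ.λ.(λ.1) (λ.0)) (λ.λ.1 0)
  step 1: λ.(λ.1) (λ.0)
  step 2: λ.0

Answer: after 2 steps: λ.0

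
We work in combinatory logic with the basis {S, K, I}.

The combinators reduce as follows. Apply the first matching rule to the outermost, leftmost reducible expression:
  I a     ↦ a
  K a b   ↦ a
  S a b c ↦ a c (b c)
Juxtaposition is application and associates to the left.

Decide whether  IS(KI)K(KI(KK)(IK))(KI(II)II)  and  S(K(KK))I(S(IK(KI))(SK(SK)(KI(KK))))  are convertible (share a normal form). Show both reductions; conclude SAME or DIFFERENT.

Answer: SAME — A ⇓ K, B ⇓ K

Reduction:
Term A:
  start: IS(KI)K(KI(KK)(IK))(KI(II)II)
  [1] S(KI)K(KI(KK)(IK))(KI(II)II)
  [2] KI(KI(KK)(IK))(K(KI(KK)(IK)))(KI(II)II)
  [3] I(K(KI(KK)(IK)))(KI(II)II)
  [4] K(KI(KK)(IK))(KI(II)II)
  [5] KI(KK)(IK)
  [6] I(IK)
  [7] IK
  [8] K

Term B:
  start: S(K(KK))I(S(IK(KI))(SK(SK)(KI(KK))))
  [1] K(KK)(S(IK(KI))(SK(SK)(KI(KK))))(I(S(IK(KI))(SK(SK)(KI(KK)))))
  [2] KK(I(S(IK(KI))(SK(SK)(KI(KK)))))
  [3] K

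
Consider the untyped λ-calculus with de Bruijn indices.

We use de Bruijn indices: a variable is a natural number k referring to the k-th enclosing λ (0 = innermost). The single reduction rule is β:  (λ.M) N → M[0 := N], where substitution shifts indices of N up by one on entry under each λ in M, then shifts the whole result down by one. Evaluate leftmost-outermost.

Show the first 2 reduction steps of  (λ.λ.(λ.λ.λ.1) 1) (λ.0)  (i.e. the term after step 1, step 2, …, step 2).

Answer: after 2 steps: λ.λ.λ.1

Working:
  start: (λ.λ.(λ.λ.λ.1) 1) (λ.0)
  step 1: λ.(λ.λ.λ.1) (λ.0)
  step 2: λ.λ.λ.1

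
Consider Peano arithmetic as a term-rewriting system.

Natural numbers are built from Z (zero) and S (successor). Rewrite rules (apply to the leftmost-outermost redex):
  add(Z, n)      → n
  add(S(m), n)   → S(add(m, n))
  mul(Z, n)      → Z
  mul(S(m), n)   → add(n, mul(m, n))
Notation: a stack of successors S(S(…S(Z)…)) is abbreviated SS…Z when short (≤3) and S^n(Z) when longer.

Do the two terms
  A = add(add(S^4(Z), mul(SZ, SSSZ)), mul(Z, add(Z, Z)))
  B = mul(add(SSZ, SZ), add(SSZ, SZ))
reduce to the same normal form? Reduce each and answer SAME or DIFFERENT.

Answer: DIFFERENT — A ⇓ S^7(Z), B ⇓ S^9(Z)

Working:
Term A:
  start: add(add(S^4(Z), mul(SZ, SSSZ)), mul(Z, add(Z, Z)))
  →1  add(S(add(SSSZ, mul(SZ, SSSZ))), mul(Z, add(Z, Z)))
  →2  S(add(add(SSSZ, mul(SZ, SSSZ)), mul(Z, add(Z, Z))))
  →3  S(add(S(add(SSZ, mul(SZ, SSSZ))), mul(Z, add(Z, Z))))
  →4  S(S(add(add(SSZ, mul(SZ, SSSZ)), mul(Z, add(Z, Z)))))
  →5  S(S(add(S(add(SZ, mul(SZ, SSSZ))), mul(Z, add(Z, Z)))))
  →6  S(S(S(add(add(SZ, mul(SZ, SSSZ)), mul(Z, add(Z, Z))))))
  →7  S(S(S(add(S(add(Z, mul(SZ, SSSZ))), mul(Z, add(Z, Z))))))
  →8  S(S(S(S(add(add(Z, mul(SZ, SSSZ)), mul(Z, add(Z, Z)))))))
  →9  S(S(S(S(add(mul(SZ, SSSZ), mul(Z, add(Z, Z)))))))
  →10  S(S(S(S(add(add(SSSZ, mul(Z, SSSZ)), mul(Z, add(Z, Z)))))))
  →11  S(S(S(S(add(S(add(SSZ, mul(Z, SSSZ))), mul(Z, add(Z, Z)))))))
  →12  S(S(S(S(S(add(add(SSZ, mul(Z, SSSZ)), mul(Z, add(Z, Z))))))))
  →13  S(S(S(S(S(add(S(add(SZ, mul(Z, SSSZ))), mul(Z, add(Z, Z))))))))
  →14  S(S(S(S(S(S(add(add(SZ, mul(Z, SSSZ)), mul(Z, add(Z, Z)))))))))
  →15  S(S(S(S(S(S(add(S(add(Z, mul(Z, SSSZ))), mul(Z, add(Z, Z)))))))))
  →16  S(S(S(S(S(S(S(add(add(Z, mul(Z, SSSZ)), mul(Z, add(Z, Z))))))))))
  →17  S(S(S(S(S(S(S(add(mul(Z, SSSZ), mul(Z, add(Z, Z))))))))))
  →18  S(S(S(S(S(S(S(add(Z, mul(Z, add(Z, Z))))))))))
  →19  S(S(S(S(S(S(S(mul(Z, add(Z, Z)))))))))
  →20  S^7(Z)

Term B:
  start: mul(add(SSZ, SZ), add(SSZ, SZ))
  →1  mul(S(add(SZ, SZ)), add(SSZ, SZ))
  →2  add(add(SSZ, SZ), mul(add(SZ, SZ), add(SSZ, SZ)))
  →3  add(S(add(SZ, SZ)), mul(add(SZ, SZ), add(SSZ, SZ)))
  →4  S(add(add(SZ, SZ), mul(add(SZ, SZ), add(SSZ, SZ))))
  →5  S(add(S(add(Z, SZ)), mul(add(SZ, SZ), add(SSZ, SZ))))
  →6  S(S(add(add(Z, SZ), mul(add(SZ, SZ), add(SSZ, SZ)))))
  →7  S(S(add(SZ, mul(add(SZ, SZ), add(SSZ, SZ)))))
  →8  S(S(S(add(Z, mul(add(SZ, SZ), add(SSZ, SZ))))))
  →9  S(S(S(mul(add(SZ, SZ), add(SSZ, SZ)))))
  →10  S(S(S(mul(S(add(Z, SZ)), add(SSZ, SZ)))))
  →11  S(S(S(add(add(SSZ, SZ), mul(add(Z, SZ), add(SSZ, SZ))))))
  →12  S(S(S(add(S(add(SZ, SZ)), mul(add(Z, SZ), add(SSZ, SZ))))))
  →13  S(S(S(S(add(add(SZ, SZ), mul(add(Z, SZ), add(SSZ, SZ)))))))
  →14  S(S(S(S(add(S(add(Z, SZ)), mul(add(Z, SZ), add(SSZ, SZ)))))))
  →15  S(S(S(S(S(add(add(Z, SZ), mul(add(Z, SZ), add(SSZ, SZ))))))))
  →16  S(S(S(S(S(add(SZ, mul(add(Z, SZ), add(SSZ, SZ))))))))
  →17  S(S(S(S(S(S(add(Z, mul(add(Z, SZ), add(SSZ, SZ)))))))))
  →18  S(S(S(S(S(S(mul(add(Z, SZ), add(SSZ, SZ))))))))
  →19  S(S(S(S(S(S(mul(SZ, add(SSZ, SZ))))))))
  →20  S(S(S(S(S(S(add(add(SSZ, SZ), mul(Z, add(SSZ, SZ)))))))))
  →21  S(S(S(S(S(S(add(S(add(SZ, SZ)), mul(Z, add(SSZ, SZ)))))))))
  →22  S(S(S(S(S(S(S(add(add(SZ, SZ), mul(Z, add(SSZ, SZ))))))))))
  →23  S(S(S(S(S(S(S(add(S(add(Z, SZ)), mul(Z, add(SSZ, SZ))))))))))
  →24  S(S(S(S(S(S(S(S(add(add(Z, SZ), mul(Z, add(SSZ, SZ)))))))))))
  →25  S(S(S(S(S(S(S(S(add(SZ, mul(Z, add(SSZ, SZ)))))))))))
  →26  S(S(S(S(S(S(S(S(S(add(Z, mul(Z, add(SSZ, SZ))))))))))))
  →27  S(S(S(S(S(S(S(S(S(mul(Z, add(SSZ, SZ)))))))))))
  →28  S^9(Z)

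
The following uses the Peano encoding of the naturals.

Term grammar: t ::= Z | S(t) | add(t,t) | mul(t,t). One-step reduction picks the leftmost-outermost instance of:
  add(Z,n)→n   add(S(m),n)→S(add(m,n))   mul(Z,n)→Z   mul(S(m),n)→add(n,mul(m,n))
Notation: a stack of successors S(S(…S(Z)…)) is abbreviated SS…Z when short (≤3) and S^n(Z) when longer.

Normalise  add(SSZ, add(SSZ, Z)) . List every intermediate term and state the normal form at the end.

Answer: normal form = S^4(Z)  (in 6 steps)

Derivation:
  start: add(SSZ, add(SSZ, Z))
  step 1: S(add(SZ, add(SSZ, Z)))
  step 2: S(S(add(Z, add(SSZ, Z))))
  step 3: S(S(add(SSZ, Z)))
  step 4: S(S(S(add(SZ, Z))))
  step 5: S(S(S(S(add(Z, Z)))))
  step 6: S^4(Z)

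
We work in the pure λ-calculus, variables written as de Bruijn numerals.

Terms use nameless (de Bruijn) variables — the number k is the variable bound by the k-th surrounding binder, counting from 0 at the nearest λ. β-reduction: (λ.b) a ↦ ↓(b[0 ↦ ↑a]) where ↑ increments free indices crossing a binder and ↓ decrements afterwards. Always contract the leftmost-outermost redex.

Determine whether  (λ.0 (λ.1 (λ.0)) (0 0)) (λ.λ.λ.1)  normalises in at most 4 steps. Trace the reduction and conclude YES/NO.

  start: (λ.0 (λ.1 (λ.0)) (0 0)) (λ.λ.λ.1)
  [1] (λ.λ.λ.1) (λ.(λ.λ.λ.1) (λ.0)) ((λ.λ.λ.1) (λ.λ.λ.1))
  [2] (λ.λ.1) ((λ.λ.λ.1) (λ.λ.λ.1))
  [3] λ.(λ.λ.λ.1) (λ.λ.λ.1)
  [4] λ.λ.λ.1

Answer: YES — reaches normal form λ.λ.λ.1 in 4 ≤ 4 steps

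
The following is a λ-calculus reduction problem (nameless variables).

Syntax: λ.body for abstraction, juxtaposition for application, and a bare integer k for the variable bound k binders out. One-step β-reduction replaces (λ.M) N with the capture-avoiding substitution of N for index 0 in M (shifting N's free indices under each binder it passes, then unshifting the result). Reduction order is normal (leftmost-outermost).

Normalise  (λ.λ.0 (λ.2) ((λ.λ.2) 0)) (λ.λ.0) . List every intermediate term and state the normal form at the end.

  start: (λ.λ.0 (λ.2) ((λ.λ.2) 0)) (λ.λ.0)
  →1  λ.0 (λ.λ.λ.0) ((λ.λ.2) 0)
  →2  λ.0 (λ.λ.λ.0) (λ.1)

Answer: normal form = λ.0 (λ.λ.λ.0) (λ.1)  (in 2 steps)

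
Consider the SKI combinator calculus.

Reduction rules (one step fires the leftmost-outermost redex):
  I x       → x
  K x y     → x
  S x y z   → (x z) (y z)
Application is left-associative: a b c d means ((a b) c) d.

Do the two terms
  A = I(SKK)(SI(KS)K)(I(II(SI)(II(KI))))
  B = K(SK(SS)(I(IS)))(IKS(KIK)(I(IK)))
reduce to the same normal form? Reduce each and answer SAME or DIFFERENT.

Term A:
  start: I(SKK)(SI(KS)K)(I(II(SI)(II(KI))))
  [1] SKK(SI(KS)K)(I(II(SI)(II(KI))))
  [2] K(SI(KS)K)(K(SI(KS)K))(I(II(SI)(II(KI))))
  [3] SI(KS)K(I(II(SI)(II(KI))))
  [4] IK(KSK)(I(II(SI)(II(KI))))
  [5] K(KSK)(I(II(SI)(II(KI))))
  [6] KSK
  [7] S

Term B:
  start: K(SK(SS)(I(IS)))(IKS(KIK)(I(IK)))
  [1] SK(SS)(I(IS))
  [2] K(I(IS))(SS(I(IS)))
  [3] I(IS)
  [4] IS
  [5] S

Answer: SAME — A ⇓ S, B ⇓ S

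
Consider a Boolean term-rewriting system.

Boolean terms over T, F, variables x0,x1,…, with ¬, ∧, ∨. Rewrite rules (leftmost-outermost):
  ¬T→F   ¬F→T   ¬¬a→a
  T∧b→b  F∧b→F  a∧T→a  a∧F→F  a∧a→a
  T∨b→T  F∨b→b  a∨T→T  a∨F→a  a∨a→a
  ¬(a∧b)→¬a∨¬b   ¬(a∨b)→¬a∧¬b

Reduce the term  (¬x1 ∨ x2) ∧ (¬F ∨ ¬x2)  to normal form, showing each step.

Answer: normal form = ¬x1 ∨ x2  (in 3 steps)

Working:
  start: (¬x1 ∨ x2) ∧ (¬F ∨ ¬x2)
  [1] (¬x1 ∨ x2) ∧ (T ∨ ¬x2)
  [2] (¬x1 ∨ x2) ∧ T
  [3] ¬x1 ∨ x2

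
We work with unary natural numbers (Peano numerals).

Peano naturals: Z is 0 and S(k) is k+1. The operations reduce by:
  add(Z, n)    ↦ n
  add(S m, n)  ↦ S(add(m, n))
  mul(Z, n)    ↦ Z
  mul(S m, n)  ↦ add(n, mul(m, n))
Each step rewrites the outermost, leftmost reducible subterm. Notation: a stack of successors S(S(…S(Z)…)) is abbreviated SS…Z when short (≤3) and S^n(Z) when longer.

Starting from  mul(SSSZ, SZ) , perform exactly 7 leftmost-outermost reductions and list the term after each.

Answer: after 7 steps: S(S(add(SZ, mul(Z, SZ))))

Derivation:
  start: mul(SSSZ, SZ)
  →1  add(SZ, mul(SSZ, SZ))
  →2  S(add(Z, mul(SSZ, SZ)))
  →3  S(mul(SSZ, SZ))
  →4  S(add(SZ, mul(SZ, SZ)))
  →5  S(S(add(Z, mul(SZ, SZ))))
  →6  S(S(mul(SZ, SZ)))
  →7  S(S(add(SZ, mul(Z, SZ))))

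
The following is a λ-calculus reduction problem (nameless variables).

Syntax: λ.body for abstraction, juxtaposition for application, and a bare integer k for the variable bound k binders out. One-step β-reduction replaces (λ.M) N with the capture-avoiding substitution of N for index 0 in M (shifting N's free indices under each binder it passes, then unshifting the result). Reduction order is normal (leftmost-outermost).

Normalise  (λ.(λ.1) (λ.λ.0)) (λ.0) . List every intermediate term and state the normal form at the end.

Answer: normal form = λ.0  (in 2 steps)

Derivation:
  start: (λ.(λ.1) (λ.λ.0)) (λ.0)
  →1  (λ.λ.0) (λ.λ.0)
  →2  λ.0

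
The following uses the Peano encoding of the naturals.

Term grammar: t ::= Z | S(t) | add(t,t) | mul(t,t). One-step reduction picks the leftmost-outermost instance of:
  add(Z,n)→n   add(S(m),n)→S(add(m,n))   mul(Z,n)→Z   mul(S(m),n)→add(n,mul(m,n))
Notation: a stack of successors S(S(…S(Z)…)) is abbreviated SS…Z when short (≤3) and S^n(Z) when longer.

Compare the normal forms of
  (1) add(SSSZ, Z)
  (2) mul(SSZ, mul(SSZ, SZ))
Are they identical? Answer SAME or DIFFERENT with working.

Term A:
  start: add(SSSZ, Z)
  →1  S(add(SSZ, Z))
  →2  S(S(add(SZ, Z)))
  →3  S(S(S(add(Z, Z))))
  →4  SSSZ

Term B:
  start: mul(SSZ, mul(SSZ, SZ))
  →1  add(mul(SSZ, SZ), mul(SZ, mul(SSZ, SZ)))
  →2  add(add(SZ, mul(SZ, SZ)), mul(SZ, mul(SSZ, SZ)))
  →3  add(S(add(Z, mul(SZ, SZ))), mul(SZ, mul(SSZ, SZ)))
  →4  S(add(add(Z, mul(SZ, SZ)), mul(SZ, mul(SSZ, SZ))))
  →5  S(add(mul(SZ, SZ), mul(SZ, mul(SSZ, SZ))))
  →6  S(add(add(SZ, mul(Z, SZ)), mul(SZ, mul(SSZ, SZ))))
  →7  S(add(S(add(Z, mul(Z, SZ))), mul(SZ, mul(SSZ, SZ))))
  →8  S(S(add(add(Z, mul(Z, SZ)), mul(SZ, mul(SSZ, SZ)))))
  →9  S(S(add(mul(Z, SZ), mul(SZ, mul(SSZ, SZ)))))
  →10  S(S(add(Z, mul(SZ, mul(SSZ, SZ)))))
  →11  S(S(mul(SZ, mul(SSZ, SZ))))
  →12  S(S(add(mul(SSZ, SZ), mul(Z, mul(SSZ, SZ)))))
  →13  S(S(add(add(SZ, mul(SZ, SZ)), mul(Z, mul(SSZ, SZ)))))
  →14  S(S(add(S(add(Z, mul(SZ, SZ))), mul(Z, mul(SSZ, SZ)))))
  →15  S(S(S(add(add(Z, mul(SZ, SZ)), mul(Z, mul(SSZ, SZ))))))
  →16  S(S(S(add(mul(SZ, SZ), mul(Z, mul(SSZ, SZ))))))
  →17  S(S(S(add(add(SZ, mul(Z, SZ)), mul(Z, mul(SSZ, SZ))))))
  →18  S(S(S(add(S(add(Z, mul(Z, SZ))), mul(Z, mul(SSZ, SZ))))))
  →19  S(S(S(S(add(add(Z, mul(Z, SZ)), mul(Z, mul(SSZ, SZ)))))))
  →20  S(S(S(S(add(mul(Z, SZ), mul(Z, mul(SSZ, SZ)))))))
  →21  S(S(S(S(add(Z, mul(Z, mul(SSZ, SZ)))))))
  →22  S(S(S(S(mul(Z, mul(SSZ, SZ))))))
  →23  S^4(Z)

Answer: DIFFERENT — A ⇓ SSSZ, B ⇓ S^4(Z)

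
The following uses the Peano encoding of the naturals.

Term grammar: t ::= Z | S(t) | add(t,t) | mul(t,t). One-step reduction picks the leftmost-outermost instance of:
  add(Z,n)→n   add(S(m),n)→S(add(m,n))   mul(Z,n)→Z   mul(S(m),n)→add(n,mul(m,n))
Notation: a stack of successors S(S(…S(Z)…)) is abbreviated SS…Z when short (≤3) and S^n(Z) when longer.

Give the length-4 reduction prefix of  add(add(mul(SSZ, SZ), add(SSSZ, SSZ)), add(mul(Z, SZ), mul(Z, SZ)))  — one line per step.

Answer: after 4 steps: S(add(add(add(Z, mul(SZ, SZ)), add(SSSZ, SSZ)), add(mul(Z, SZ), mul(Z, SZ))))

Derivation:
  start: add(add(mul(SSZ, SZ), add(SSSZ, SSZ)), add(mul(Z, SZ), mul(Z, SZ)))
  →1  add(add(add(SZ, mul(SZ, SZ)), add(SSSZ, SSZ)), add(mul(Z, SZ), mul(Z, SZ)))
  →2  add(add(S(add(Z, mul(SZ, SZ))), add(SSSZ, SSZ)), add(mul(Z, SZ), mul(Z, SZ)))
  →3  add(S(add(add(Z, mul(SZ, SZ)), add(SSSZ, SSZ))), add(mul(Z, SZ), mul(Z, SZ)))
  →4  S(add(add(add(Z, mul(SZ, SZ)), add(SSSZ, SSZ)), add(mul(Z, SZ), mul(Z, SZ))))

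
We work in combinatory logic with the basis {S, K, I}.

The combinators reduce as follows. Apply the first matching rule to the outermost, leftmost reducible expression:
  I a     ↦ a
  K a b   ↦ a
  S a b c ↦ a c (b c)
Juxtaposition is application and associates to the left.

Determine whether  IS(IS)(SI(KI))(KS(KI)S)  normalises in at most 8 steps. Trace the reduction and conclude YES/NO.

  start: IS(IS)(SI(KI))(KS(KI)S)
  →1  S(IS)(SI(KI))(KS(KI)S)
  →2  IS(KS(KI)S)(SI(KI)(KS(KI)S))
  →3  S(KS(KI)S)(SI(KI)(KS(KI)S))
  →4  S(SS)(SI(KI)(KS(KI)S))
  →5  S(SS)(I(KS(KI)S)(KI(KS(KI)S)))
  →6  S(SS)(KS(KI)S(KI(KS(KI)S)))
  →7  S(SS)(SS(KI(KS(KI)S)))
  →8  S(SS)(SSI)

Answer: YES — reaches normal form S(SS)(SSI) in 8 ≤ 8 steps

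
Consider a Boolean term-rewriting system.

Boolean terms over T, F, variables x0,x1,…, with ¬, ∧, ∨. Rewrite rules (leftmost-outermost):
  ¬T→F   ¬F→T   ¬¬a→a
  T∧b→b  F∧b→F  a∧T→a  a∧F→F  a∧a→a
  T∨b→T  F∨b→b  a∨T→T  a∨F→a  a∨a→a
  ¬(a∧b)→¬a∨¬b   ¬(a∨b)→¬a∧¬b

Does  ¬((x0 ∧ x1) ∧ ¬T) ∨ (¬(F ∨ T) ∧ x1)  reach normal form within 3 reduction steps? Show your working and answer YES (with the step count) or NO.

Answer: NO — after 3 steps the term is ((¬x0 ∨ ¬x1) ∨ T) ∨ (¬(F ∨ T) ∧ x1), not yet normal

Reduction:
  start: ¬((x0 ∧ x1) ∧ ¬T) ∨ (¬(F ∨ T) ∧ x1)
  →1  (¬(x0 ∧ x1) ∨ ¬¬T) ∨ (¬(F ∨ T) ∧ x1)
  →2  ((¬x0 ∨ ¬x1) ∨ ¬¬T) ∨ (¬(F ∨ T) ∧ x1)
  →3  ((¬x0 ∨ ¬x1) ∨ T) ∨ (¬(F ∨ T) ∧ x1)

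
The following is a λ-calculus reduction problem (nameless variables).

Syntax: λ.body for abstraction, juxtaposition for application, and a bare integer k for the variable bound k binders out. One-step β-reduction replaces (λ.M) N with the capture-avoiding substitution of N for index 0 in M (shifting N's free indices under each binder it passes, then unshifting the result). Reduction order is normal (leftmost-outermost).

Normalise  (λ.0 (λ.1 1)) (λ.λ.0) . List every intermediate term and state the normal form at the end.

Answer: normal form = λ.0  (in 2 steps)

Derivation:
  start: (λ.0 (λ.1 1)) (λ.λ.0)
  step 1: (λ.λ.0) (λ.(λ.λ.0) (λ.λ.0))
  step 2: λ.0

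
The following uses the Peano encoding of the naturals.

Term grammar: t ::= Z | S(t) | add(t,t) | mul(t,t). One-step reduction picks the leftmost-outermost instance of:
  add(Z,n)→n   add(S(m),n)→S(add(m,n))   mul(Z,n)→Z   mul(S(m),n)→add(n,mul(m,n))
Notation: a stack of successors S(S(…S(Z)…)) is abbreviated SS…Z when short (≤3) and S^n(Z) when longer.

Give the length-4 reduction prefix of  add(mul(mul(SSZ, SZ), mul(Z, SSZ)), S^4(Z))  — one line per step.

  start: add(mul(mul(SSZ, SZ), mul(Z, SSZ)), S^4(Z))
  →1  add(mul(add(SZ, mul(SZ, SZ)), mul(Z, SSZ)), S^4(Z))
  →2  add(mul(S(add(Z, mul(SZ, SZ))), mul(Z, SSZ)), S^4(Z))
  →3  add(add(mul(Z, SSZ), mul(add(Z, mul(SZ, SZ)), mul(Z, SSZ))), S^4(Z))
  →4  add(add(Z, mul(add(Z, mul(SZ, SZ)), mul(Z, SSZ))), S^4(Z))

Answer: after 4 steps: add(add(Z, mul(add(Z, mul(SZ, SZ)), mul(Z, SSZ))), S^4(Z))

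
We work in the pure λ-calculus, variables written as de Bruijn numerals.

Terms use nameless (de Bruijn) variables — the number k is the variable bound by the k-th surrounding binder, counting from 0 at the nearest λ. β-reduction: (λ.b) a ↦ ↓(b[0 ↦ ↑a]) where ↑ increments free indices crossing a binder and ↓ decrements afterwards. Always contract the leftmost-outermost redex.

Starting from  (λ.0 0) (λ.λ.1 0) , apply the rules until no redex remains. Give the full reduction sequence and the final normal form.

Answer: normal form = λ.λ.1 0  (in 3 steps)

Reduction:
  start: (λ.0 0) (λ.λ.1 0)
  [1] (λ.λ.1 0) (λ.λ.1 0)
  [2] λ.(λ.λ.1 0) 0
  [3] λ.λ.1 0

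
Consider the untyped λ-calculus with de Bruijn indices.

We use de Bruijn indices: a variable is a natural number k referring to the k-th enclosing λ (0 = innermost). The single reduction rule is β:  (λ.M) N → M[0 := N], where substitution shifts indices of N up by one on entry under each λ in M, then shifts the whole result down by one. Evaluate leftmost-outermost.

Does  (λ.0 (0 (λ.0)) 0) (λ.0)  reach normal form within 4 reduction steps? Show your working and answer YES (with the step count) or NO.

  start: (λ.0 (0 (λ.0)) 0) (λ.0)
  step 1: (λ.0) ((λ.0) (λ.0)) (λ.0)
  step 2: (λ.0) (λ.0) (λ.0)
  step 3: (λ.0) (λ.0)
  step 4: λ.0

Answer: YES — reaches normal form λ.0 in 4 ≤ 4 steps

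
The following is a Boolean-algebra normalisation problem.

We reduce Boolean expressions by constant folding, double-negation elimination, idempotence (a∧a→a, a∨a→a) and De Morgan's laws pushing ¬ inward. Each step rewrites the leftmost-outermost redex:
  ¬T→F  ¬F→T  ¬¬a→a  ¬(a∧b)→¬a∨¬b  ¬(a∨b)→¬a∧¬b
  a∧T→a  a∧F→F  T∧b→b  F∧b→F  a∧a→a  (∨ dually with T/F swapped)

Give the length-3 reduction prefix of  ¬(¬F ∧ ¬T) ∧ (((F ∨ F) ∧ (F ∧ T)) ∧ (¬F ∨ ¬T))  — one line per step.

Answer: after 3 steps: ¬¬T ∧ (((F ∨ F) ∧ (F ∧ T)) ∧ (¬F ∨ ¬T))

Derivation:
  start: ¬(¬F ∧ ¬T) ∧ (((F ∨ F) ∧ (F ∧ T)) ∧ (¬F ∨ ¬T))
  →1  (¬¬F ∨ ¬¬T) ∧ (((F ∨ F) ∧ (F ∧ T)) ∧ (¬F ∨ ¬T))
  →2  (F ∨ ¬¬T) ∧ (((F ∨ F) ∧ (F ∧ T)) ∧ (¬F ∨ ¬T))
  →3  ¬¬T ∧ (((F ∨ F) ∧ (F ∧ T)) ∧ (¬F ∨ ¬T))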